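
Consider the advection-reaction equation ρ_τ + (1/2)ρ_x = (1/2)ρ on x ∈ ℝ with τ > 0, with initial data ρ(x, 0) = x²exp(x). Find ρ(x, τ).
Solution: Substitute ρ = exp(x)u, i.e. u = exp(-x)ρ.
By the product rule, ρ_x = exp(x)(u_x + u), ρ_τ = exp(x)u_τ.
Substituting into the PDE and dividing by exp(x): u_τ + (1/2)(u_x + u) = (1/2)u.
The lower-order terms cancel, leaving the standard advection equation u_τ + (1/2)u_x = 0.
Initial data for u: u(x,0) = exp(-x)ρ(x,0) = x².
Solve for u:
  By method of characteristics (waves move right with speed 1/2):
  Along characteristics x - (1/2)τ = const, u is constant, so u(x,τ) = f(x - (1/2)τ) with f = u(·, 0).
Hence u(x,τ) = x² - xτ + (1/4)τ².
Transform back: ρ(x,τ) = exp(x)u(x,τ).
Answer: ρ(x, τ) = x²exp(x) - xτexp(x) + (1/4)τ²exp(x)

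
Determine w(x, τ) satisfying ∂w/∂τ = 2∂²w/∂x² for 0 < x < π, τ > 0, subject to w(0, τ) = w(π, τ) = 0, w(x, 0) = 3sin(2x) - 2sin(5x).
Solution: Separating variables: w = Σ c_n exp(-2n²τ) sin(nx). From w(x,0) = 3sin(2x) - 2sin(5x): c_2=3, c_5=-2.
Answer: w(x, τ) = 3exp(-8τ)sin(2x) - 2exp(-50τ)sin(5x)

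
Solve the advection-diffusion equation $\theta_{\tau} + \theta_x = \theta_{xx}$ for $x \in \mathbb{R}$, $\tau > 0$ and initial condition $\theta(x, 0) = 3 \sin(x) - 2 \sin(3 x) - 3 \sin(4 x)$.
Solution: Change to a moving frame: let $\eta = x - \tau$, $\sigma = \tau$ and write $\theta(x,\tau) = u(\eta,\sigma)$.
By the chain rule $\theta_{\tau} = u_{\sigma} - u_{\eta}$, $\theta_x = u_{\eta}$, $\theta_{xx} = u_{\eta\eta}$.
Then $\theta_{\tau} + \theta_x = u_{\sigma}$: the advection term cancels and the PDE becomes the heat equation $u_{\sigma} = u_{\eta\eta}$ on $\eta \in \mathbb{R}$.
Initial data: $u(\eta,0) = \theta(\eta,0) = 3 \sin(\eta) - 2 \sin(3 \eta) - 3 \sin(4 \eta)$.
On $\eta \in \mathbb{R}$ each mode satisfies $(\sin(n\eta))'' = -n^2 \sin(n\eta)$, so $e^{-n^2\sigma} \sin(n\eta)$ solves the heat equation; by superposition $u(\eta,\sigma) = \sum c_n e^{-n^2\sigma} \sin(n\eta)$.
Reading off the coefficients: $c_1=3, c_3=-2, c_4=-3$, so $u(\eta,\sigma) = 3 e^{-\sigma} \sin(\eta) - 2 e^{-9 \sigma} \sin(3 \eta) - 3 e^{-16 \sigma} \sin(4 \eta)$.
Substituting back $\eta = x - \tau$, $\sigma = \tau$: $\theta(x,\tau) = u(x - \tau, \tau)$.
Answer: $\theta(x, \tau) = -3 e^{-\tau} \sin(\tau - x) + 2 e^{-9 \tau} \sin(3 \tau - 3 x) + 3 e^{-16 \tau} \sin(4 \tau - 4 x)$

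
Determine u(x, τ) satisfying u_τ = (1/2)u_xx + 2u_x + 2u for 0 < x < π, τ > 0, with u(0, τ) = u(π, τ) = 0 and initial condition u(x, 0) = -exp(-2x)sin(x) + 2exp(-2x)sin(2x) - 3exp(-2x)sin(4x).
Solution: Substitute u = exp(-2x)w, i.e. w = exp(2x)u.
By the product rule, u_x = exp(-2x)(w_x - 2w), u_xx = exp(-2x)(w_xx - 4w_x + 4w), u_τ = exp(-2x)w_τ.
Substituting into the PDE and dividing by exp(-2x): w_τ = (1/2)(w_xx - 4w_x + 4w) + 2(w_x - 2w) + 2w.
The lower-order terms cancel, leaving the standard heat equation w_τ = (1/2)w_xx.
Initial data for w: w(x,0) = exp(2x)u(x,0) = -sin(x) + 2sin(2x) - 3sin(4x). The boundary conditions carry over: w(0,τ) = w(π,τ) = 0.
Solve for w:
  Using separation of variables w = X(x)T(τ):
  Eigenfunctions: sin(nx), n = 1, 2, 3, ...
  General solution: w(x, τ) = Σ c_n sin(nx) exp(-n² τ/2)
  Matching w(x,0) = -sin(x) + 2sin(2x) - 3sin(4x) term by term: c_1=-1, c_2=2, c_4=-3.
Hence w(x,τ) = 2exp(-2τ)sin(2x) - 3exp(-8τ)sin(4x) - exp(-τ/2)sin(x).
Transform back: u(x,τ) = exp(-2x)w(x,τ).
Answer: u(x, τ) = 2exp(-2x)exp(-2τ)sin(2x) - 3exp(-2x)exp(-8τ)sin(4x) - exp(-2x)exp(-τ/2)sin(x)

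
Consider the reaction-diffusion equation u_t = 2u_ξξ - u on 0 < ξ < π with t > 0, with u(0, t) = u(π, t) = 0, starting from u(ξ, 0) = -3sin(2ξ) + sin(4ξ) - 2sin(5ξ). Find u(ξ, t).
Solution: Substitute u = exp(-t)w.
Then u_t = exp(-t)(w_t - w), u_ξξ = exp(-t)w_ξξ; substituting and dividing by exp(-t), the lower-order terms cancel: w_t = 2w_ξξ (standard heat equation).
Data for w: w(ξ,0) = u(ξ,0) = -3sin(2ξ) + sin(4ξ) - 2sin(5ξ). The boundary conditions carry over: w(0,t) = w(π,t) = 0.
Separating variables: w = Σ c_n exp(-2n²t) sin(nξ). From w(ξ,0) = -3sin(2ξ) + sin(4ξ) - 2sin(5ξ): c_2=-3, c_4=1, c_5=-2.
So w(ξ,t) = -3exp(-8t)sin(2ξ) + exp(-32t)sin(4ξ) - 2exp(-50t)sin(5ξ), and u(ξ,t) = exp(-t)w(ξ,t).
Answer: u(ξ, t) = -3exp(-9t)sin(2ξ) + exp(-33t)sin(4ξ) - 2exp(-51t)sin(5ξ)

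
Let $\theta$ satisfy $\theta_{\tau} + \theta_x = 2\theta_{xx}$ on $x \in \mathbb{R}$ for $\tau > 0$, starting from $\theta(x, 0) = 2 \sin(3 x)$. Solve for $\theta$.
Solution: Moving frame: $\eta = x - \tau$, $\sigma = \tau$, $\theta = u(\eta,\sigma)$, so $\theta_{\tau} = u_{\sigma} - u_{\eta}$ and $\theta_{xx} = u_{\eta\eta}$.
Hence $\theta_{\tau} + \theta_x = u_{\sigma}$ and the PDE becomes the heat equation $u_{\sigma} = 2u_{\eta\eta}$ on $\eta \in \mathbb{R}$.
Initial data: $u(\eta,0) = \theta(\eta,0) = 2 \sin(3 \eta)$. Each mode $\sin(n\eta)$ decays as $e^{-2n^2\sigma}$ on $\mathbb{R}$, so $u(\eta,\sigma) = \sum c_n e^{-2n^2\sigma} \sin(n\eta)$ with $c_3=2$: $u(\eta,\sigma) = 2 e^{-18 \sigma} \sin(3 \eta)$.
Substituting back: $\theta(x,\tau) = u(x - \tau, \tau)$.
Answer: $\theta(x, \tau) = -2 e^{-18 \tau} \sin(3 \tau - 3 x)$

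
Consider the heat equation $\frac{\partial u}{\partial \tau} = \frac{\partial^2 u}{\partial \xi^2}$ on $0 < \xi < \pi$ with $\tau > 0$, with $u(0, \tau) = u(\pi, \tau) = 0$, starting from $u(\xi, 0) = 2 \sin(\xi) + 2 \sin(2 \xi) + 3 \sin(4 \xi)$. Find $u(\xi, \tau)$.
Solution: Using separation of variables $u = X(\xi)T(\tau)$:
Eigenfunctions: $\sin(n\xi)$, $n = 1, 2, 3, \ldots$
General solution: $u(\xi, \tau) = \sum c_n \sin(n\xi) e^{-n^2 \tau}$
Matching $u(\xi,0) = 2 \sin(\xi) + 2 \sin(2 \xi) + 3 \sin(4 \xi)$ term by term: $c_1=2, c_2=2, c_4=3$.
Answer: $u(\xi, \tau) = 2 e^{-\tau} \sin(\xi) + 2 e^{-4 \tau} \sin(2 \xi) + 3 e^{-16 \tau} \sin(4 \xi)$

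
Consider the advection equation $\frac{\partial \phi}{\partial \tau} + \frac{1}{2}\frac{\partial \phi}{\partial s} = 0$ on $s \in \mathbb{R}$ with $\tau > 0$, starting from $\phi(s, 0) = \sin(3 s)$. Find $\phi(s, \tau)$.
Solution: By method of characteristics (waves move right with speed 1/2):
Along characteristics $s - \frac{1}{2}\tau =$ const, $\phi$ is constant, so $\phi(s,\tau) = f(s - \frac{1}{2}\tau)$ with $f = \phi( \cdot , 0)$.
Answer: $\phi(s, \tau) = - \sin(3 \tau/2 - 3 s)$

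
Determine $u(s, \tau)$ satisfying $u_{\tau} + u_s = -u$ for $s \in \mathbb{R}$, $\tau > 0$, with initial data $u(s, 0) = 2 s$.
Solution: Substitute $u = e^{-\tau}w$.
Then $u_{\tau} = e^{-\tau}(w_{\tau} - w)$, $u_s = e^{-\tau}w_s$; substituting and dividing by $e^{-\tau}$, the lower-order terms cancel: $w_{\tau} + w_s = 0$ (standard advection equation).
Data for $w$: $w(s,0) = u(s,0) = 2 s$.
By characteristics ($ds/d\tau = 1$), $w(s,\tau) = f(s - \tau)$ with $f = w( \cdot , 0)$.
So $w(s,\tau) = 2 s - 2 \tau$, and $u(s,\tau) = e^{-\tau}w(s,\tau)$.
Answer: $u(s, \tau) = -2 \tau e^{-\tau} + 2 s e^{-\tau}$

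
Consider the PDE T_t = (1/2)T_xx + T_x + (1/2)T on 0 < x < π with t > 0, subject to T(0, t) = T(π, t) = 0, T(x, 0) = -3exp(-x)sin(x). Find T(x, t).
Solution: Substitute T = exp(-x)u.
Then T_x = exp(-x)(u_x - u), T_xx = exp(-x)(u_xx - 2u_x + u), T_t = exp(-x)u_t; substituting and dividing by exp(-x), the lower-order terms cancel: u_t = (1/2)u_xx (standard heat equation).
Data for u: u(x,0) = exp(x)T(x,0) = -3sin(x). The boundary conditions carry over: u(0,t) = u(π,t) = 0.
Separating variables: u = Σ c_n exp(-n²t/2) sin(nx). From u(x,0) = -3sin(x): c_1=-3.
So u(x,t) = -3exp(-t/2)sin(x), and T(x,t) = exp(-x)u(x,t).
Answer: T(x, t) = -3exp(-t/2)exp(-x)sin(x)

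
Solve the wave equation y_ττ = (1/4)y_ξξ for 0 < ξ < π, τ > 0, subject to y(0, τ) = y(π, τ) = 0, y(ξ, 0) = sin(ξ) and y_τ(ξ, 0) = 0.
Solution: Separating variables: y = Σ [A_n cos(ω_n τ) + B_n sin(ω_n τ)] sin(nξ), ω_n = n/2. From ICs: A_1=1.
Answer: y(ξ, τ) = sin(ξ)cos(τ/2)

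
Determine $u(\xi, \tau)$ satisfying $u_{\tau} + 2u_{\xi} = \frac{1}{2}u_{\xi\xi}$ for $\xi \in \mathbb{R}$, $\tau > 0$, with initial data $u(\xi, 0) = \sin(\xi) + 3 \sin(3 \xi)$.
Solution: Change to a moving frame: let $\eta = \xi - 2\tau$, $\sigma = \tau$ and write $u(\xi,\tau) = w(\eta,\sigma)$.
By the chain rule $u_{\tau} = w_{\sigma} - 2w_{\eta}$, $u_{\xi} = w_{\eta}$, $u_{\xi\xi} = w_{\eta\eta}$.
Then $u_{\tau} + 2u_{\xi} = w_{\sigma}$: the advection term cancels and the PDE becomes the heat equation $w_{\sigma} = \frac{1}{2}w_{\eta\eta}$ on $\eta \in \mathbb{R}$.
Initial data: $w(\eta,0) = u(\eta,0) = \sin(\eta) + 3 \sin(3 \eta)$.
On $\eta \in \mathbb{R}$ each mode satisfies $(\sin(n\eta))'' = -n^2 \sin(n\eta)$, so $e^{-n^2\sigma/2} \sin(n\eta)$ solves the heat equation; by superposition $w(\eta,\sigma) = \sum c_n e^{-n^2\sigma/2} \sin(n\eta)$.
Reading off the coefficients: $c_1=1, c_3=3$, so $w(\eta,\sigma) = e^{-\sigma/2} \sin(\eta) + 3 e^{-9 \sigma/2} \sin(3 \eta)$.
Substituting back $\eta = \xi - 2\tau$, $\sigma = \tau$: $u(\xi,\tau) = w(\xi - 2\tau, \tau)$.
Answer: $u(\xi, \tau) = - e^{-\tau/2} \sin(2 \tau - \xi) - 3 e^{-9 \tau/2} \sin(6 \tau - 3 \xi)$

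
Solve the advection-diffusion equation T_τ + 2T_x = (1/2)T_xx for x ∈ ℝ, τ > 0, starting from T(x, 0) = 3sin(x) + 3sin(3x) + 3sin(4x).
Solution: Change to a moving frame: let η = x - 2τ, σ = τ and write T(x,τ) = u(η,σ).
By the chain rule T_τ = u_σ - 2u_η, T_x = u_η, T_xx = u_ηη.
Then T_τ + 2T_x = u_σ: the advection term cancels and the PDE becomes the heat equation u_σ = (1/2)u_ηη on η ∈ ℝ.
Initial data: u(η,0) = T(η,0) = 3sin(η) + 3sin(3η) + 3sin(4η).
On η ∈ ℝ each mode satisfies (sin(nη))″ = -n² sin(nη), so exp(-n²σ/2) sin(nη) solves the heat equation; by superposition u(η,σ) = Σ c_n exp(-n²σ/2) sin(nη).
Reading off the coefficients: c_1=3, c_3=3, c_4=3, so u(η,σ) = 3exp(-8σ)sin(4η) + 3exp(-σ/2)sin(η) + 3exp(-9σ/2)sin(3η).
Substituting back η = x - 2τ, σ = τ: T(x,τ) = u(x - 2τ, τ).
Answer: T(x, τ) = 3exp(-8τ)sin(4x - 8τ) + 3exp(-τ/2)sin(x - 2τ) + 3exp(-9τ/2)sin(3x - 6τ)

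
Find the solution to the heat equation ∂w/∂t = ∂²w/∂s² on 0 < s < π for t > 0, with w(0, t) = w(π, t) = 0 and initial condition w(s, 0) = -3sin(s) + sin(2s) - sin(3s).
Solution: Separating variables: w = Σ c_n exp(-n²t) sin(ns). From w(s,0) = -3sin(s) + sin(2s) - sin(3s): c_1=-3, c_2=1, c_3=-1.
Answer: w(s, t) = -3exp(-t)sin(s) + exp(-4t)sin(2s) - exp(-9t)sin(3s)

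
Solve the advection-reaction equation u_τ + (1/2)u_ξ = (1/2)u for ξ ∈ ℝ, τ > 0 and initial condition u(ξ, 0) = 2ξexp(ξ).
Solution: Substitute u = exp(ξ)w.
Then u_ξ = exp(ξ)(w_ξ + w), u_τ = exp(ξ)w_τ; substituting and dividing by exp(ξ), the lower-order terms cancel: w_τ + (1/2)w_ξ = 0 (standard advection equation).
Data for w: w(ξ,0) = exp(-ξ)u(ξ,0) = 2ξ.
By characteristics (dξ/dτ = 1/2), w(ξ,τ) = f(ξ - (1/2)τ) with f = w(·, 0).
So w(ξ,τ) = 2ξ - τ, and u(ξ,τ) = exp(ξ)w(ξ,τ).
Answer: u(ξ, τ) = 2ξexp(ξ) - τexp(ξ)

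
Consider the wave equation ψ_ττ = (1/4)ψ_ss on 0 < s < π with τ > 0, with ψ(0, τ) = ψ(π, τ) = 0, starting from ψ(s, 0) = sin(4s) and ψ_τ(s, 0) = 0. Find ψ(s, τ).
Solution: Using separation of variables ψ = X(s)T(τ):
Eigenfunctions: sin(ns), n = 1, 2, 3, ...
General solution: ψ(s, τ) = Σ [A_n cos(n τ/2) + B_n sin(n τ/2)] sin(ns)
From ψ(s,0) = sin(4s): A_4=1. From ψ_τ(s,0) = 0: all B_n = 0.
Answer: ψ(s, τ) = sin(4s)cos(2τ)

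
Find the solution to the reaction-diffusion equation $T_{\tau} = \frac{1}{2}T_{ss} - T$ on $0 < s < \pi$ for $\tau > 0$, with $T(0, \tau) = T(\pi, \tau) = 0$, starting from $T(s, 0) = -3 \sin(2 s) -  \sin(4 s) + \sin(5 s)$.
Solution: Substitute $T = e^{-\tau}u$.
Then $T_{\tau} = e^{-\tau}(u_{\tau} - u)$, $T_{ss} = e^{-\tau}u_{ss}$; substituting and dividing by $e^{-\tau}$, the lower-order terms cancel: $u_{\tau} = \frac{1}{2}u_{ss}$ (standard heat equation).
Data for $u$: $u(s,0) = T(s,0) = -3 \sin(2 s) - \sin(4 s) + \sin(5 s)$. The boundary conditions carry over: $u(0,\tau) = u(\pi,\tau) = 0$.
Separating variables: $u = \sum c_n e^{-n^2\tau/2} \sin(ns)$. From $u(s,0) = -3 \sin(2 s) - \sin(4 s) + \sin(5 s)$: $c_2=-3, c_4=-1, c_5=1$.
So $u(s,\tau) = -3 e^{-2 \tau} \sin(2 s) - e^{-8 \tau} \sin(4 s) + e^{-25 \tau/2} \sin(5 s)$, and $T(s,\tau) = e^{-\tau}u(s,\tau)$.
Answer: $T(s, \tau) = -3 e^{-3 \tau} \sin(2 s) -  e^{-9 \tau} \sin(4 s) + e^{-27 \tau/2} \sin(5 s)$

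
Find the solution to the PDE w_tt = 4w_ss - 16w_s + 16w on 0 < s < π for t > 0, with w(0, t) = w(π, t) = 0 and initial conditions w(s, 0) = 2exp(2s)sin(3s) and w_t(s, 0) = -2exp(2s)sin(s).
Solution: Substitute w = exp(2s)u.
Then w_s = exp(2s)(u_s + 2u), w_ss = exp(2s)(u_ss + 4u_s + 4u), w_tt = exp(2s)u_tt; substituting and dividing by exp(2s), the lower-order terms cancel: u_tt = 4u_ss (standard wave equation).
Data for u: u(s,0) = exp(-2s)w(s,0) = 2sin(3s); u_t(s,0) = exp(-2s)w_t(s,0) = -2sin(s). The boundary conditions carry over: u(0,t) = u(π,t) = 0.
Separating variables: u = Σ [A_n cos(ω_n t) + B_n sin(ω_n t)] sin(ns), ω_n = 2n. From ICs (B_n = velocity coefficient / ω_n): A_3=2, B_1=-1.
So u(s,t) = -sin(s)sin(2t) + 2sin(3s)cos(6t), and w(s,t) = exp(2s)u(s,t).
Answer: w(s, t) = -exp(2s)sin(s)sin(2t) + 2exp(2s)sin(3s)cos(6t)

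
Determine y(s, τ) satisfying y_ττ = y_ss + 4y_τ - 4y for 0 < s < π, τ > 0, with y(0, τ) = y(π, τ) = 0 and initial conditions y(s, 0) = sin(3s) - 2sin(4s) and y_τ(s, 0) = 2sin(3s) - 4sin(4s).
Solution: Substitute y = exp(2τ)u, i.e. u = exp(-2τ)y.
By the product rule, y_τ = exp(2τ)(u_τ + 2u), y_ττ = exp(2τ)(u_ττ + 4u_τ + 4u), y_ss = exp(2τ)u_ss.
Substituting into the PDE and dividing by exp(2τ): u_ττ + 4u_τ + 4u = u_ss + 4(u_τ + 2u) - 4u.
The lower-order terms cancel, leaving the standard wave equation u_ττ = u_ss.
Initial data for u: u(s,0) = y(s,0) = sin(3s) - 2sin(4s); u_τ(s,0) = y_τ(s,0) - 2y(s,0) = 0. The boundary conditions carry over: u(0,τ) = u(π,τ) = 0.
Solve for u:
  Using separation of variables u = X(s)T(τ):
  Eigenfunctions: sin(ns), n = 1, 2, 3, ...
  General solution: u(s, τ) = Σ [A_n cos(n τ) + B_n sin(n τ)] sin(ns)
  From u(s,0) = sin(3s) - 2sin(4s): A_3=1, A_4=-2. From u_τ(s,0) = 0: all B_n = 0.
Hence u(s,τ) = sin(3s)cos(3τ) - 2sin(4s)cos(4τ).
Transform back: y(s,τ) = exp(2τ)u(s,τ).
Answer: y(s, τ) = exp(2τ)sin(3s)cos(3τ) - 2exp(2τ)sin(4s)cos(4τ)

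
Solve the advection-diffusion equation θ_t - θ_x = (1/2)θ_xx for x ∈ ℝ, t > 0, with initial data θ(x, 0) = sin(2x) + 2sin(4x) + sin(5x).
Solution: Moving frame: η = x + t, σ = t, θ = u(η,σ), so θ_t = u_σ + u_η and θ_xx = u_ηη.
Hence θ_t - θ_x = u_σ and the PDE becomes the heat equation u_σ = (1/2)u_ηη on η ∈ ℝ.
Initial data: u(η,0) = θ(η,0) = sin(2η) + 2sin(4η) + sin(5η). Each mode sin(nη) decays as exp(-n²σ/2) on ℝ, so u(η,σ) = Σ c_n exp(-n²σ/2) sin(nη) with c_2=1, c_4=2, c_5=1: u(η,σ) = exp(-2σ)sin(2η) + 2exp(-8σ)sin(4η) + exp(-25σ/2)sin(5η).
Substituting back: θ(x,t) = u(x + t, t).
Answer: θ(x, t) = exp(-2t)sin(2t + 2x) + 2exp(-8t)sin(4t + 4x) + exp(-25t/2)sin(5t + 5x)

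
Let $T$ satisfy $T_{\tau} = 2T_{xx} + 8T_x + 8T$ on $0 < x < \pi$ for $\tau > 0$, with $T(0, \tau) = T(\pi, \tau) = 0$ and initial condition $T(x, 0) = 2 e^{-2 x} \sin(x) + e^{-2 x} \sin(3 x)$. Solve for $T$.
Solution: Substitute $T = e^{-2x}u$, i.e. $u = e^{2x}T$.
By the product rule, $T_x = e^{-2x}(u_x - 2u)$, $T_{xx} = e^{-2x}(u_{xx} - 4u_x + 4u)$, $T_{\tau} = e^{-2x}u_{\tau}$.
Substituting into the PDE and dividing by $e^{-2x}$: $u_{\tau} = 2(u_{xx} - 4u_x + 4u) + 8(u_x - 2u) + 8u$.
The lower-order terms cancel, leaving the standard heat equation $u_{\tau} = 2u_{xx}$.
Initial data for $u$: $u(x,0) = e^{2x}T(x,0) = 2 \sin(x) + \sin(3 x)$. The boundary conditions carry over: $u(0,\tau) = u(\pi,\tau) = 0$.
Solve for $u$:
  Using separation of variables $u = X(x)G(\tau)$:
  Eigenfunctions: $\sin(nx)$, $n = 1, 2, 3, \ldots$
  General solution: $u(x, \tau) = \sum c_n \sin(nx) e^{-2n^2 \tau}$
  Matching $u(x,0) = 2 \sin(x) + \sin(3 x)$ term by term: $c_1=2, c_3=1$.
Hence $u(x,\tau) = 2 e^{-2 \tau} \sin(x) + e^{-18 \tau} \sin(3 x)$.
Transform back: $T(x,\tau) = e^{-2x}u(x,\tau)$.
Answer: $T(x, \tau) = 2 e^{-2 \tau} e^{-2 x} \sin(x) + e^{-18 \tau} e^{-2 x} \sin(3 x)$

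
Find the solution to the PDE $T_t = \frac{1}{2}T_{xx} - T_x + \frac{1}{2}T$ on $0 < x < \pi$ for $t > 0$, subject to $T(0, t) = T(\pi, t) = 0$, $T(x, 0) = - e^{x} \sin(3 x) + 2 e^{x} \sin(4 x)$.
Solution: Substitute $T = e^{x}u$, i.e. $u = e^{-x}T$.
By the product rule, $T_x = e^{x}(u_x + u)$, $T_{xx} = e^{x}(u_{xx} + 2u_x + u)$, $T_t = e^{x}u_t$.
Substituting into the PDE and dividing by $e^{x}$: $u_t = \frac{1}{2}(u_{xx} + 2u_x + u) - (u_x + u) + \frac{1}{2}u$.
The lower-order terms cancel, leaving the standard heat equation $u_t = \frac{1}{2}u_{xx}$.
Initial data for $u$: $u(x,0) = e^{-x}T(x,0) = - \sin(3 x) + 2 \sin(4 x)$. The boundary conditions carry over: $u(0,t) = u(\pi,t) = 0$.
Solve for $u$:
  Using separation of variables $u = X(x)G(t)$:
  Eigenfunctions: $\sin(nx)$, $n = 1, 2, 3, \ldots$
  General solution: $u(x, t) = \sum c_n \sin(nx) e^{-n^2 t/2}$
  Matching $u(x,0) = - \sin(3 x) + 2 \sin(4 x)$ term by term: $c_3=-1, c_4=2$.
Hence $u(x,t) = 2 e^{-8 t} \sin(4 x) - e^{-9 t/2} \sin(3 x)$.
Transform back: $T(x,t) = e^{x}u(x,t)$.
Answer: $T(x, t) = 2 e^{-8 t} e^{x} \sin(4 x) -  e^{-9 t/2} e^{x} \sin(3 x)$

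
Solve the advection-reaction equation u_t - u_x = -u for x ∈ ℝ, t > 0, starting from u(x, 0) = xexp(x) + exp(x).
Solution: Substitute u = exp(x)w.
Then u_x = exp(x)(w_x + w), u_t = exp(x)w_t; substituting and dividing by exp(x), the lower-order terms cancel: w_t - w_x = 0 (standard advection equation).
Data for w: w(x,0) = exp(-x)u(x,0) = x + 1.
By characteristics (dx/dt = -1), w(x,t) = f(x + t) with f = w(·, 0).
So w(x,t) = t + x + 1, and u(x,t) = exp(x)w(x,t).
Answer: u(x, t) = texp(x) + xexp(x) + exp(x)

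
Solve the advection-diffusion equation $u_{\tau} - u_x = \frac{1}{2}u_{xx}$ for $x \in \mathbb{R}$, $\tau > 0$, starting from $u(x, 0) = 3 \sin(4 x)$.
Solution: Moving frame: $\eta = x + \tau$, $\sigma = \tau$, $u = w(\eta,\sigma)$, so $u_{\tau} = w_{\sigma} + w_{\eta}$ and $u_{xx} = w_{\eta\eta}$.
Hence $u_{\tau} - u_x = w_{\sigma}$ and the PDE becomes the heat equation $w_{\sigma} = \frac{1}{2}w_{\eta\eta}$ on $\eta \in \mathbb{R}$.
Initial data: $w(\eta,0) = u(\eta,0) = 3 \sin(4 \eta)$. Each mode $\sin(n\eta)$ decays as $e^{-n^2\sigma/2}$ on $\mathbb{R}$, so $w(\eta,\sigma) = \sum c_n e^{-n^2\sigma/2} \sin(n\eta)$ with $c_4=3$: $w(\eta,\sigma) = 3 e^{-8 \sigma} \sin(4 \eta)$.
Substituting back: $u(x,\tau) = w(x + \tau, \tau)$.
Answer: $u(x, \tau) = 3 e^{-8 \tau} \sin(4 \tau + 4 x)$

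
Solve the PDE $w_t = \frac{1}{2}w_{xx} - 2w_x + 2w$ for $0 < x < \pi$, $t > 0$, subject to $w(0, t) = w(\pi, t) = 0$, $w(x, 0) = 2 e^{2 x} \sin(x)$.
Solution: Substitute $w = e^{2x}u$, i.e. $u = e^{-2x}w$.
By the product rule, $w_x = e^{2x}(u_x + 2u)$, $w_{xx} = e^{2x}(u_{xx} + 4u_x + 4u)$, $w_t = e^{2x}u_t$.
Substituting into the PDE and dividing by $e^{2x}$: $u_t = \frac{1}{2}(u_{xx} + 4u_x + 4u) - 2(u_x + 2u) + 2u$.
The lower-order terms cancel, leaving the standard heat equation $u_t = \frac{1}{2}u_{xx}$.
Initial data for $u$: $u(x,0) = e^{-2x}w(x,0) = 2 \sin(x)$. The boundary conditions carry over: $u(0,t) = u(\pi,t) = 0$.
Solve for $u$:
  Using separation of variables $u = X(x)T(t)$:
  Eigenfunctions: $\sin(nx)$, $n = 1, 2, 3, \ldots$
  General solution: $u(x, t) = \sum c_n \sin(nx) e^{-n^2 t/2}$
  Matching $u(x,0) = 2 \sin(x)$ term by term: $c_1=2$.
Hence $u(x,t) = 2 e^{-t/2} \sin(x)$.
Transform back: $w(x,t) = e^{2x}u(x,t)$.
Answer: $w(x, t) = 2 e^{-t/2} e^{2 x} \sin(x)$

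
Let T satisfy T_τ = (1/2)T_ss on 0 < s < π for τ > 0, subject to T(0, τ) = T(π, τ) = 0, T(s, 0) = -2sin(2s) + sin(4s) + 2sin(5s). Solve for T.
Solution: Separating variables: T = Σ c_n exp(-n²τ/2) sin(ns). From T(s,0) = -2sin(2s) + sin(4s) + 2sin(5s): c_2=-2, c_4=1, c_5=2.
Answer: T(s, τ) = -2exp(-2τ)sin(2s) + exp(-8τ)sin(4s) + 2exp(-25τ/2)sin(5s)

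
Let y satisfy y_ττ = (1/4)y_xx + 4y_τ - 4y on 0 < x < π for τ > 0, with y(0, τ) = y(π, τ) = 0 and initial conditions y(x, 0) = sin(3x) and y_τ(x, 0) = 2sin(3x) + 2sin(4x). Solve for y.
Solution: Substitute y = exp(2τ)u.
Then y_τ = exp(2τ)(u_τ + 2u), y_ττ = exp(2τ)(u_ττ + 4u_τ + 4u), y_xx = exp(2τ)u_xx; substituting and dividing by exp(2τ), the lower-order terms cancel: u_ττ = (1/4)u_xx (standard wave equation).
Data for u: u(x,0) = y(x,0) = sin(3x); u_τ(x,0) = y_τ(x,0) - 2y(x,0) = 2sin(4x). The boundary conditions carry over: u(0,τ) = u(π,τ) = 0.
Separating variables: u = Σ [A_n cos(ω_n τ) + B_n sin(ω_n τ)] sin(nx), ω_n = n/2. From ICs (B_n = velocity coefficient / ω_n): A_3=1, B_4=1.
So u(x,τ) = sin(3x)cos(3τ/2) + sin(4x)sin(2τ), and y(x,τ) = exp(2τ)u(x,τ).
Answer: y(x, τ) = exp(2τ)sin(3x)cos(3τ/2) + exp(2τ)sin(4x)sin(2τ)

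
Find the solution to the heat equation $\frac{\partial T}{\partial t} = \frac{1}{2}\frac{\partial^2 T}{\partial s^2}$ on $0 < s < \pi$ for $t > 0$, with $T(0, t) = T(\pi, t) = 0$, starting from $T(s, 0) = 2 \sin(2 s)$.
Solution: Separating variables: $T = \sum c_n e^{-n^2t/2} \sin(ns)$. From $T(s,0) = 2 \sin(2 s)$: $c_2=2$.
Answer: $T(s, t) = 2 e^{-2 t} \sin(2 s)$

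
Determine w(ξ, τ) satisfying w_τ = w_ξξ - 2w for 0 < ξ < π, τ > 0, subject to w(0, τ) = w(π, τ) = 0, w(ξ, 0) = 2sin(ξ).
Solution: Substitute w = exp(-2τ)u.
Then w_τ = exp(-2τ)(u_τ - 2u), w_ξξ = exp(-2τ)u_ξξ; substituting and dividing by exp(-2τ), the lower-order terms cancel: u_τ = u_ξξ (standard heat equation).
Data for u: u(ξ,0) = w(ξ,0) = 2sin(ξ). The boundary conditions carry over: u(0,τ) = u(π,τ) = 0.
Separating variables: u = Σ c_n exp(-n²τ) sin(nξ). From u(ξ,0) = 2sin(ξ): c_1=2.
So u(ξ,τ) = 2exp(-τ)sin(ξ), and w(ξ,τ) = exp(-2τ)u(ξ,τ).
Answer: w(ξ, τ) = 2exp(-3τ)sin(ξ)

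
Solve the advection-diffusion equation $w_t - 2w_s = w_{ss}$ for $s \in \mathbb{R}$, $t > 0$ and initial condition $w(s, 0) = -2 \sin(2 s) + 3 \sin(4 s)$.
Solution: Change to a moving frame: let $\eta = s + 2t$, $\sigma = t$ and write $w(s,t) = u(\eta,\sigma)$.
By the chain rule $w_t = u_{\sigma} + 2u_{\eta}$, $w_s = u_{\eta}$, $w_{ss} = u_{\eta\eta}$.
Then $w_t - 2w_s = u_{\sigma}$: the advection term cancels and the PDE becomes the heat equation $u_{\sigma} = u_{\eta\eta}$ on $\eta \in \mathbb{R}$.
Initial data: $u(\eta,0) = w(\eta,0) = -2 \sin(2 \eta) + 3 \sin(4 \eta)$.
On $\eta \in \mathbb{R}$ each mode satisfies $(\sin(n\eta))'' = -n^2 \sin(n\eta)$, so $e^{-n^2\sigma} \sin(n\eta)$ solves the heat equation; by superposition $u(\eta,\sigma) = \sum c_n e^{-n^2\sigma} \sin(n\eta)$.
Reading off the coefficients: $c_2=-2, c_4=3$, so $u(\eta,\sigma) = -2 e^{-4 \sigma} \sin(2 \eta) + 3 e^{-16 \sigma} \sin(4 \eta)$.
Substituting back $\eta = s + 2t$, $\sigma = t$: $w(s,t) = u(s + 2t, t)$.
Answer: $w(s, t) = -2 e^{-4 t} \sin(2 s + 4 t) + 3 e^{-16 t} \sin(4 s + 8 t)$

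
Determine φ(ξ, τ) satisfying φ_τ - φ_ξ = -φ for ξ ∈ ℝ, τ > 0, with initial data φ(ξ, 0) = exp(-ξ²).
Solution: Substitute φ = exp(-τ)u, i.e. u = exp(τ)φ.
By the product rule, φ_τ = exp(-τ)(u_τ - u), φ_ξ = exp(-τ)u_ξ.
Substituting into the PDE and dividing by exp(-τ): u_τ - u - u_ξ = -u.
The lower-order terms cancel, leaving the standard advection equation u_τ - u_ξ = 0.
Initial data for u: u(ξ,0) = φ(ξ,0) = exp(-ξ²).
Solve for u:
  By method of characteristics (waves move left with speed 1):
  Along characteristics ξ + τ = const, u is constant, so u(ξ,τ) = f(ξ + τ) with f = u(·, 0).
Hence u(ξ,τ) = exp(-(ξ + τ)²).
Transform back: φ(ξ,τ) = exp(-τ)u(ξ,τ).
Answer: φ(ξ, τ) = exp(-τ)exp(-(ξ + τ)²)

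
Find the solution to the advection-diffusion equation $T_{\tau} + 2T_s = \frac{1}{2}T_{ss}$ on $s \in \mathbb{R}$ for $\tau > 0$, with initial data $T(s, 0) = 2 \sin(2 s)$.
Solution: Change to a moving frame: let $\eta = s - 2\tau$, $\sigma = \tau$ and write $T(s,\tau) = u(\eta,\sigma)$.
By the chain rule $T_{\tau} = u_{\sigma} - 2u_{\eta}$, $T_s = u_{\eta}$, $T_{ss} = u_{\eta\eta}$.
Then $T_{\tau} + 2T_s = u_{\sigma}$: the advection term cancels and the PDE becomes the heat equation $u_{\sigma} = \frac{1}{2}u_{\eta\eta}$ on $\eta \in \mathbb{R}$.
Initial data: $u(\eta,0) = T(\eta,0) = 2 \sin(2 \eta)$.
On $\eta \in \mathbb{R}$ each mode satisfies $(\sin(n\eta))'' = -n^2 \sin(n\eta)$, so $e^{-n^2\sigma/2} \sin(n\eta)$ solves the heat equation; by superposition $u(\eta,\sigma) = \sum c_n e^{-n^2\sigma/2} \sin(n\eta)$.
Reading off the coefficients: $c_2=2$, so $u(\eta,\sigma) = 2 e^{-2 \sigma} \sin(2 \eta)$.
Substituting back $\eta = s - 2\tau$, $\sigma = \tau$: $T(s,\tau) = u(s - 2\tau, \tau)$.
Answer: $T(s, \tau) = -2 e^{-2 \tau} \sin(4 \tau - 2 s)$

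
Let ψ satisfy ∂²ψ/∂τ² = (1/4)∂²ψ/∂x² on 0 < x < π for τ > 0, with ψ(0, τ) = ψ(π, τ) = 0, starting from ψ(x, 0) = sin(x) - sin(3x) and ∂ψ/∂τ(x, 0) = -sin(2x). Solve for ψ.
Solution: Separating variables: ψ = Σ [A_n cos(ω_n τ) + B_n sin(ω_n τ)] sin(nx), ω_n = n/2. From ICs (B_n = velocity coefficient / ω_n): A_1=1, A_3=-1, B_2=-1.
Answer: ψ(x, τ) = sin(x)cos(τ/2) - sin(2x)sin(τ) - sin(3x)cos(3τ/2)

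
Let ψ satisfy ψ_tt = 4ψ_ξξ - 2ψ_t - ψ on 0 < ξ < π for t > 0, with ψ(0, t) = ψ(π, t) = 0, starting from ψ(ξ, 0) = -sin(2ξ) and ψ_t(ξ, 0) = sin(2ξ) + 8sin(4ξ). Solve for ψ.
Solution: Substitute ψ = exp(-t)u.
Then ψ_t = exp(-t)(u_t - u), ψ_tt = exp(-t)(u_tt - 2u_t + u), ψ_ξξ = exp(-t)u_ξξ; substituting and dividing by exp(-t), the lower-order terms cancel: u_tt = 4u_ξξ (standard wave equation).
Data for u: u(ξ,0) = ψ(ξ,0) = -sin(2ξ); u_t(ξ,0) = ψ_t(ξ,0) + ψ(ξ,0) = 8sin(4ξ). The boundary conditions carry over: u(0,t) = u(π,t) = 0.
Separating variables: u = Σ [A_n cos(ω_n t) + B_n sin(ω_n t)] sin(nξ), ω_n = 2n. From ICs (B_n = velocity coefficient / ω_n): A_2=-1, B_4=1.
So u(ξ,t) = sin(8t)sin(4ξ) - sin(2ξ)cos(4t), and ψ(ξ,t) = exp(-t)u(ξ,t).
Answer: ψ(ξ, t) = exp(-t)sin(8t)sin(4ξ) - exp(-t)sin(2ξ)cos(4t)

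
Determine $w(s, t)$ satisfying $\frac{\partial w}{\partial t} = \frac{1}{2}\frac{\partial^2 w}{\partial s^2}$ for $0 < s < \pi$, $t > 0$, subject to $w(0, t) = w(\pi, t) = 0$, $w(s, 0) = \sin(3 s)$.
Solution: Separating variables: $w = \sum c_n e^{-n^2t/2} \sin(ns)$. From $w(s,0) = \sin(3 s)$: $c_3=1$.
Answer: $w(s, t) = e^{-9 t/2} \sin(3 s)$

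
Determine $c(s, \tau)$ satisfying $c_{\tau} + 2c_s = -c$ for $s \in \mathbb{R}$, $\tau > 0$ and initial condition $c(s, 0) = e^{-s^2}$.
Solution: Substitute $c = e^{-\tau}u$, i.e. $u = e^{\tau}c$.
By the product rule, $c_{\tau} = e^{-\tau}(u_{\tau} - u)$, $c_s = e^{-\tau}u_s$.
Substituting into the PDE and dividing by $e^{-\tau}$: $u_{\tau} - u + 2u_s = -u$.
The lower-order terms cancel, leaving the standard advection equation $u_{\tau} + 2u_s = 0$.
Initial data for $u$: $u(s,0) = c(s,0) = e^{-s^2}$.
Solve for $u$:
  By method of characteristics (waves move right with speed 2):
  Along characteristics $s - 2\tau =$ const, $u$ is constant, so $u(s,\tau) = f(s - 2\tau)$ with $f = u( \cdot , 0)$.
Hence $u(s,\tau) = e^{-(s - 2 \tau)^2}$.
Transform back: $c(s,\tau) = e^{-\tau}u(s,\tau)$.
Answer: $c(s, \tau) = e^{-\tau} e^{-(-2 \tau + s)^2}$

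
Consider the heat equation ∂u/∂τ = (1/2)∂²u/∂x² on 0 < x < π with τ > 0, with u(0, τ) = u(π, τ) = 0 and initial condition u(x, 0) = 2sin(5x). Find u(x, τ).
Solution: Using separation of variables u = X(x)T(τ):
Eigenfunctions: sin(nx), n = 1, 2, 3, ...
General solution: u(x, τ) = Σ c_n sin(nx) exp(-n² τ/2)
Matching u(x,0) = 2sin(5x) term by term: c_5=2.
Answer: u(x, τ) = 2exp(-25τ/2)sin(5x)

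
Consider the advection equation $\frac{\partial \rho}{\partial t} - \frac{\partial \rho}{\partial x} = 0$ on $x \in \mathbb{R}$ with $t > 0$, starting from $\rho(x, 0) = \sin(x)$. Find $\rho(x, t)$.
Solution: By characteristics ($dx/dt = -1$), $\rho(x,t) = f(x + t)$ with $f = \rho( \cdot , 0)$.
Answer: $\rho(x, t) = \sin(t + x)$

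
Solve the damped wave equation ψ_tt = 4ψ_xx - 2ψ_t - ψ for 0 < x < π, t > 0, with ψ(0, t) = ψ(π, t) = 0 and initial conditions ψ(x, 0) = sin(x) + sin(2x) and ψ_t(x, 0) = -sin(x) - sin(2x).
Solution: Substitute ψ = exp(-t)u, i.e. u = exp(t)ψ.
By the product rule, ψ_t = exp(-t)(u_t - u), ψ_tt = exp(-t)(u_tt - 2u_t + u), ψ_xx = exp(-t)u_xx.
Substituting into the PDE and dividing by exp(-t): u_tt - 2u_t + u = 4u_xx - 2(u_t - u) - u.
The lower-order terms cancel, leaving the standard wave equation u_tt = 4u_xx.
Initial data for u: u(x,0) = ψ(x,0) = sin(x) + sin(2x); u_t(x,0) = ψ_t(x,0) + ψ(x,0) = 0. The boundary conditions carry over: u(0,t) = u(π,t) = 0.
Solve for u:
  Using separation of variables u = X(x)T(t):
  Eigenfunctions: sin(nx), n = 1, 2, 3, ...
  General solution: u(x, t) = Σ [A_n cos(2n t) + B_n sin(2n t)] sin(nx)
  From u(x,0) = sin(x) + sin(2x): A_1=1, A_2=1. From u_t(x,0) = 0: all B_n = 0.
Hence u(x,t) = sin(x)cos(2t) + sin(2x)cos(4t).
Transform back: ψ(x,t) = exp(-t)u(x,t).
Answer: ψ(x, t) = exp(-t)sin(x)cos(2t) + exp(-t)sin(2x)cos(4t)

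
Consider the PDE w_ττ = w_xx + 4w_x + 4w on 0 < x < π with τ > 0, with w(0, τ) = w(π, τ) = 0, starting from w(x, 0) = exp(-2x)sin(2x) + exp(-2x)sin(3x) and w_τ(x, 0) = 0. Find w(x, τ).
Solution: Substitute w = exp(-2x)u, i.e. u = exp(2x)w.
By the product rule, w_x = exp(-2x)(u_x - 2u), w_xx = exp(-2x)(u_xx - 4u_x + 4u), w_ττ = exp(-2x)u_ττ.
Substituting into the PDE and dividing by exp(-2x): u_ττ = (u_xx - 4u_x + 4u) + 4(u_x - 2u) + 4u.
The lower-order terms cancel, leaving the standard wave equation u_ττ = u_xx.
Initial data for u: u(x,0) = exp(2x)w(x,0) = sin(2x) + sin(3x); u_τ(x,0) = exp(2x)w_τ(x,0) = 0. The boundary conditions carry over: u(0,τ) = u(π,τ) = 0.
Solve for u:
  Using separation of variables u = X(x)T(τ):
  Eigenfunctions: sin(nx), n = 1, 2, 3, ...
  General solution: u(x, τ) = Σ [A_n cos(n τ) + B_n sin(n τ)] sin(nx)
  From u(x,0) = sin(2x) + sin(3x): A_2=1, A_3=1. From u_τ(x,0) = 0: all B_n = 0.
Hence u(x,τ) = sin(2x)cos(2τ) + sin(3x)cos(3τ).
Transform back: w(x,τ) = exp(-2x)u(x,τ).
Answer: w(x, τ) = exp(-2x)sin(2x)cos(2τ) + exp(-2x)sin(3x)cos(3τ)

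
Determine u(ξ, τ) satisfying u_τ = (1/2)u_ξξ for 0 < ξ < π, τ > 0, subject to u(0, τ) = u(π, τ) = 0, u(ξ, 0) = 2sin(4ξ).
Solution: Separating variables: u = Σ c_n exp(-n²τ/2) sin(nξ). From u(ξ,0) = 2sin(4ξ): c_4=2.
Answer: u(ξ, τ) = 2exp(-8τ)sin(4ξ)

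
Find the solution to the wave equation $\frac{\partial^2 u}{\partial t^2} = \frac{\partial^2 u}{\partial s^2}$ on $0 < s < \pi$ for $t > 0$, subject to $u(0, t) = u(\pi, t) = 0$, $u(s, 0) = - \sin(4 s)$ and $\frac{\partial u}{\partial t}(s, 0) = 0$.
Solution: Using separation of variables $u = X(s)T(t)$:
Eigenfunctions: $\sin(ns)$, $n = 1, 2, 3, \ldots$
General solution: $u(s, t) = \sum [A_n \cos(n t) + B_n \sin(n t)] \sin(ns)$
From $u(s,0) = - \sin(4 s)$: $A_4=-1$. From $u_t(s,0) = 0$: all $B_n = 0$.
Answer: $u(s, t) = - \sin(4 s) \cos(4 t)$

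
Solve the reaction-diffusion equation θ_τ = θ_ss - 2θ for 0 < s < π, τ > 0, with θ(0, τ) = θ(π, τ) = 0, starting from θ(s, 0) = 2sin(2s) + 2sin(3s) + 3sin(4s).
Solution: Substitute θ = exp(-2τ)u.
Then θ_τ = exp(-2τ)(u_τ - 2u), θ_ss = exp(-2τ)u_ss; substituting and dividing by exp(-2τ), the lower-order terms cancel: u_τ = u_ss (standard heat equation).
Data for u: u(s,0) = θ(s,0) = 2sin(2s) + 2sin(3s) + 3sin(4s). The boundary conditions carry over: u(0,τ) = u(π,τ) = 0.
Separating variables: u = Σ c_n exp(-n²τ) sin(ns). From u(s,0) = 2sin(2s) + 2sin(3s) + 3sin(4s): c_2=2, c_3=2, c_4=3.
So u(s,τ) = 2exp(-4τ)sin(2s) + 2exp(-9τ)sin(3s) + 3exp(-16τ)sin(4s), and θ(s,τ) = exp(-2τ)u(s,τ).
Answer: θ(s, τ) = 2exp(-6τ)sin(2s) + 2exp(-11τ)sin(3s) + 3exp(-18τ)sin(4s)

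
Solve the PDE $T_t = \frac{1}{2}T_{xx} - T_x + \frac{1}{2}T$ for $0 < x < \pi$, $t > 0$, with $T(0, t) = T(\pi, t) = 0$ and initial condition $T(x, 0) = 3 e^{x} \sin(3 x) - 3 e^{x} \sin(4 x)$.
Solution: Substitute $T = e^{x}u$, i.e. $u = e^{-x}T$.
By the product rule, $T_x = e^{x}(u_x + u)$, $T_{xx} = e^{x}(u_{xx} + 2u_x + u)$, $T_t = e^{x}u_t$.
Substituting into the PDE and dividing by $e^{x}$: $u_t = \frac{1}{2}(u_{xx} + 2u_x + u) - (u_x + u) + \frac{1}{2}u$.
The lower-order terms cancel, leaving the standard heat equation $u_t = \frac{1}{2}u_{xx}$.
Initial data for $u$: $u(x,0) = e^{-x}T(x,0) = 3 \sin(3 x) - 3 \sin(4 x)$. The boundary conditions carry over: $u(0,t) = u(\pi,t) = 0$.
Solve for $u$:
  Using separation of variables $u = X(x)G(t)$:
  Eigenfunctions: $\sin(nx)$, $n = 1, 2, 3, \ldots$
  General solution: $u(x, t) = \sum c_n \sin(nx) e^{-n^2 t/2}$
  Matching $u(x,0) = 3 \sin(3 x) - 3 \sin(4 x)$ term by term: $c_3=3, c_4=-3$.
Hence $u(x,t) = -3 e^{-8 t} \sin(4 x) + 3 e^{-9 t/2} \sin(3 x)$.
Transform back: $T(x,t) = e^{x}u(x,t)$.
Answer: $T(x, t) = -3 e^{-8 t} e^{x} \sin(4 x) + 3 e^{-9 t/2} e^{x} \sin(3 x)$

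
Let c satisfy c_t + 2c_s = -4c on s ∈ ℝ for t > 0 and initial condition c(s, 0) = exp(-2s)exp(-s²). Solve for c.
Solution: Substitute c = exp(-2s)u, i.e. u = exp(2s)c.
By the product rule, c_s = exp(-2s)(u_s - 2u), c_t = exp(-2s)u_t.
Substituting into the PDE and dividing by exp(-2s): u_t + 2(u_s - 2u) = -4u.
The lower-order terms cancel, leaving the standard advection equation u_t + 2u_s = 0.
Initial data for u: u(s,0) = exp(2s)c(s,0) = exp(-s²).
Solve for u:
  By method of characteristics (waves move right with speed 2):
  Along characteristics s - 2t = const, u is constant, so u(s,t) = f(s - 2t) with f = u(·, 0).
Hence u(s,t) = exp(-(s - 2t)²).
Transform back: c(s,t) = exp(-2s)u(s,t).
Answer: c(s, t) = exp(-2s)exp(-(s - 2t)²)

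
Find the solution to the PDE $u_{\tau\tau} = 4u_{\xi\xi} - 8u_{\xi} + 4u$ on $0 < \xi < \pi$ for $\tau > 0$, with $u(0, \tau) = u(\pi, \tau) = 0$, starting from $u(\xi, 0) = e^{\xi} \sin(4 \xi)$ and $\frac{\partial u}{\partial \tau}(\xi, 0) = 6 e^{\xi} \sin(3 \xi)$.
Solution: Substitute $u = e^{\xi}w$.
Then $u_{\xi} = e^{\xi}(w_{\xi} + w)$, $u_{\xi\xi} = e^{\xi}(w_{\xi\xi} + 2w_{\xi} + w)$, $u_{\tau\tau} = e^{\xi}w_{\tau\tau}$; substituting and dividing by $e^{\xi}$, the lower-order terms cancel: $w_{\tau\tau} = 4w_{\xi\xi}$ (standard wave equation).
Data for $w$: $w(\xi,0) = e^{-\xi}u(\xi,0) = \sin(4 \xi)$; $w_{\tau}(\xi,0) = e^{-\xi}u_{\tau}(\xi,0) = 6 \sin(3 \xi)$. The boundary conditions carry over: $w(0,\tau) = w(\pi,\tau) = 0$.
Separating variables: $w = \sum [A_n \cos(\omega_n \tau) + B_n \sin(\omega_n \tau)] \sin(n\xi)$, $\omega_n = 2n$. From ICs ($B_n$ = velocity coefficient / $\omega_n$): $A_4=1, B_3=1$.
So $w(\xi,\tau) = \sin(3 \xi) \sin(6 \tau) + \sin(4 \xi) \cos(8 \tau)$, and $u(\xi,\tau) = e^{\xi}w(\xi,\tau)$.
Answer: $u(\xi, \tau) = e^{\xi} \sin(6 \tau) \sin(3 \xi) + e^{\xi} \sin(4 \xi) \cos(8 \tau)$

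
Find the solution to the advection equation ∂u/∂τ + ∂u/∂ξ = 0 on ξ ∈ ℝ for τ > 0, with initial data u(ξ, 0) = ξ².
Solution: By method of characteristics (waves move right with speed 1):
Along characteristics ξ - τ = const, u is constant, so u(ξ,τ) = f(ξ - τ) with f = u(·, 0).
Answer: u(ξ, τ) = ξ² - 2ξτ + τ²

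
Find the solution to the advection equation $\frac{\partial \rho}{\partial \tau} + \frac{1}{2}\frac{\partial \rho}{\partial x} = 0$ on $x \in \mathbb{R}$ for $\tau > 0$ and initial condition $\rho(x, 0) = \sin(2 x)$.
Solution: By method of characteristics (waves move right with speed 1/2):
Along characteristics $x - \frac{1}{2}\tau =$ const, $\rho$ is constant, so $\rho(x,\tau) = f(x - \frac{1}{2}\tau)$ with $f = \rho( \cdot , 0)$.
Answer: $\rho(x, \tau) = - \sin(\tau - 2 x)$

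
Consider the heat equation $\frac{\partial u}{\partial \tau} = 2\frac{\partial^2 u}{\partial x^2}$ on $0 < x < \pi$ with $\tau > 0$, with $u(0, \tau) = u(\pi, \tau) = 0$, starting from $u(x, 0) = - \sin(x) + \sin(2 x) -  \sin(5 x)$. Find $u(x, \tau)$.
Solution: Separating variables: $u = \sum c_n e^{-2n^2\tau} \sin(nx)$. From $u(x,0) = - \sin(x) + \sin(2 x) - \sin(5 x)$: $c_1=-1, c_2=1, c_5=-1$.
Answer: $u(x, \tau) = - e^{-2 \tau} \sin(x) + e^{-8 \tau} \sin(2 x) -  e^{-50 \tau} \sin(5 x)$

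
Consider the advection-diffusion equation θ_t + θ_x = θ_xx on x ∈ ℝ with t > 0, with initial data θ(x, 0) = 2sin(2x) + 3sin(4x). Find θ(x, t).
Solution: Change to a moving frame: let η = x - t, σ = t and write θ(x,t) = u(η,σ).
By the chain rule θ_t = u_σ - u_η, θ_x = u_η, θ_xx = u_ηη.
Then θ_t + θ_x = u_σ: the advection term cancels and the PDE becomes the heat equation u_σ = u_ηη on η ∈ ℝ.
Initial data: u(η,0) = θ(η,0) = 2sin(2η) + 3sin(4η).
On η ∈ ℝ each mode satisfies (sin(nη))″ = -n² sin(nη), so exp(-n²σ) sin(nη) solves the heat equation; by superposition u(η,σ) = Σ c_n exp(-n²σ) sin(nη).
Reading off the coefficients: c_2=2, c_4=3, so u(η,σ) = 2exp(-4σ)sin(2η) + 3exp(-16σ)sin(4η).
Substituting back η = x - t, σ = t: θ(x,t) = u(x - t, t).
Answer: θ(x, t) = -2exp(-4t)sin(2t - 2x) - 3exp(-16t)sin(4t - 4x)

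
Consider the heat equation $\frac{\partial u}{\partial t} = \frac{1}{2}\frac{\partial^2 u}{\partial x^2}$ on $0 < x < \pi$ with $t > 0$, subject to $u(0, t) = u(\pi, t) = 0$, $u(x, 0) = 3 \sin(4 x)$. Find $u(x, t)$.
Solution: Using separation of variables $u = X(x)T(t)$:
Eigenfunctions: $\sin(nx)$, $n = 1, 2, 3, \ldots$
General solution: $u(x, t) = \sum c_n \sin(nx) e^{-n^2 t/2}$
Matching $u(x,0) = 3 \sin(4 x)$ term by term: $c_4=3$.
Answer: $u(x, t) = 3 e^{-8 t} \sin(4 x)$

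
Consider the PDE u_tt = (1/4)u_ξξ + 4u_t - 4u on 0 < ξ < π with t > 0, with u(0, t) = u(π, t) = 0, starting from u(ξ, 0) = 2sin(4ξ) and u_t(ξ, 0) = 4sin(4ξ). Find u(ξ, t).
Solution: Substitute u = exp(2t)w.
Then u_t = exp(2t)(w_t + 2w), u_tt = exp(2t)(w_tt + 4w_t + 4w), u_ξξ = exp(2t)w_ξξ; substituting and dividing by exp(2t), the lower-order terms cancel: w_tt = (1/4)w_ξξ (standard wave equation).
Data for w: w(ξ,0) = u(ξ,0) = 2sin(4ξ); w_t(ξ,0) = u_t(ξ,0) - 2u(ξ,0) = 0. The boundary conditions carry over: w(0,t) = w(π,t) = 0.
Separating variables: w = Σ [A_n cos(ω_n t) + B_n sin(ω_n t)] sin(nξ), ω_n = n/2. From ICs: A_4=2.
So w(ξ,t) = 2sin(4ξ)cos(2t), and u(ξ,t) = exp(2t)w(ξ,t).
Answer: u(ξ, t) = 2exp(2t)sin(4ξ)cos(2t)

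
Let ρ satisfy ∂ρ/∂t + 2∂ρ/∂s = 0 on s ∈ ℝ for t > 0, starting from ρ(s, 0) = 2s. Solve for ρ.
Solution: By method of characteristics (waves move right with speed 2):
Along characteristics s - 2t = const, ρ is constant, so ρ(s,t) = f(s - 2t) with f = ρ(·, 0).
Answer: ρ(s, t) = 2s - 4t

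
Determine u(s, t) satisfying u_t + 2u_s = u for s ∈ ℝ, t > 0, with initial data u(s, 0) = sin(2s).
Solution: Substitute u = exp(t)w, i.e. w = exp(-t)u.
By the product rule, u_t = exp(t)(w_t + w), u_s = exp(t)w_s.
Substituting into the PDE and dividing by exp(t): w_t + w + 2w_s = w.
The lower-order terms cancel, leaving the standard advection equation w_t + 2w_s = 0.
Initial data for w: w(s,0) = u(s,0) = sin(2s).
Solve for w:
  By method of characteristics (waves move right with speed 2):
  Along characteristics s - 2t = const, w is constant, so w(s,t) = f(s - 2t) with f = w(·, 0).
Hence w(s,t) = sin(2s - 4t).
Transform back: u(s,t) = exp(t)w(s,t).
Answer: u(s, t) = exp(t)sin(2s - 4t)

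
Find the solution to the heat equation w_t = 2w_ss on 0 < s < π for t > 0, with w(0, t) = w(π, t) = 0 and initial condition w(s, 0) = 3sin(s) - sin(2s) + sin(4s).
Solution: Using separation of variables w = X(s)T(t):
Eigenfunctions: sin(ns), n = 1, 2, 3, ...
General solution: w(s, t) = Σ c_n sin(ns) exp(-2n² t)
Matching w(s,0) = 3sin(s) - sin(2s) + sin(4s) term by term: c_1=3, c_2=-1, c_4=1.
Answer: w(s, t) = 3exp(-2t)sin(s) - exp(-8t)sin(2s) + exp(-32t)sin(4s)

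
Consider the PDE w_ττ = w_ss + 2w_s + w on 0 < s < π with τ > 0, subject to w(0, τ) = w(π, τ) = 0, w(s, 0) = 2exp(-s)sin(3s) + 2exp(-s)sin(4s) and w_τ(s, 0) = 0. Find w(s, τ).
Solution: Substitute w = exp(-s)u, i.e. u = exp(s)w.
By the product rule, w_s = exp(-s)(u_s - u), w_ss = exp(-s)(u_ss - 2u_s + u), w_ττ = exp(-s)u_ττ.
Substituting into the PDE and dividing by exp(-s): u_ττ = (u_ss - 2u_s + u) + 2(u_s - u) + u.
The lower-order terms cancel, leaving the standard wave equation u_ττ = u_ss.
Initial data for u: u(s,0) = exp(s)w(s,0) = 2sin(3s) + 2sin(4s); u_τ(s,0) = exp(s)w_τ(s,0) = 0. The boundary conditions carry over: u(0,τ) = u(π,τ) = 0.
Solve for u:
  Using separation of variables u = X(s)T(τ):
  Eigenfunctions: sin(ns), n = 1, 2, 3, ...
  General solution: u(s, τ) = Σ [A_n cos(n τ) + B_n sin(n τ)] sin(ns)
  From u(s,0) = 2sin(3s) + 2sin(4s): A_3=2, A_4=2. From u_τ(s,0) = 0: all B_n = 0.
Hence u(s,τ) = 2sin(3s)cos(3τ) + 2sin(4s)cos(4τ).
Transform back: w(s,τ) = exp(-s)u(s,τ).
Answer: w(s, τ) = 2exp(-s)sin(3s)cos(3τ) + 2exp(-s)sin(4s)cos(4τ)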